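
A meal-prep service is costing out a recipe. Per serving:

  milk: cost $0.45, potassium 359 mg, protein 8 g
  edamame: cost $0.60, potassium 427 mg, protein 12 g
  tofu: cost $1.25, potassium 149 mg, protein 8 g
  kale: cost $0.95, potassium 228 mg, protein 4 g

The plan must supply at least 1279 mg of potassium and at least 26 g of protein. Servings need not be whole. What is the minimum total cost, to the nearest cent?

Two binding constraints pin down two serving amounts, so the optimal mix uses at most two foods. The candidates are each food alone (scaled to the tighter of potassium/protein) and each pair with both constraints tight.
milk only: max(1279/359, 26/8) = 3.563 servings → $1.60.
edamame only: max(1279/427, 26/12) = 2.995 servings → $1.80.
tofu only: max(1279/149, 26/8) = 8.584 servings → $10.73.
kale only: max(1279/228, 26/4) = 6.5 servings → $6.17.
milk + edamame: intersection lies outside the first quadrant.
milk + tofu: intersection lies outside the first quadrant.
milk + kale with both tight: 2.093 servings and 2.314 servings → $3.14.
edamame + tofu with both targets exact would need a negative amount; discard.
edamame + kale with both tight: 0.7899 servings and 4.13 servings → $4.40.
tofu + kale with both tight: 0.6612 servings and 5.178 servings → $5.75.
The minimum over all feasible corners is $1.60.

$1.60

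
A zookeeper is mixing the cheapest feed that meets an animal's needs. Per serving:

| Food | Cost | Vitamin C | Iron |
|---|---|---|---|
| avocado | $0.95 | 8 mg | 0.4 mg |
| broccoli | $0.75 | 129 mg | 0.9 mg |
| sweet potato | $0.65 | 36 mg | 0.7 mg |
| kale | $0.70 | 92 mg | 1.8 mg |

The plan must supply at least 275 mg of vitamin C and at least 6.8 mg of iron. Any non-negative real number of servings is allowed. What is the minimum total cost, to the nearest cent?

Minimising a linear cost over {vitamin C ≥ 275, iron ≥ 6.8, servings ≥ 0} — the optimum is at a vertex, using one or two foods.
avocado only: max(275/8, 6.8/0.4) = 34.38 servings → $32.66.
broccoli only: max(275/129, 6.8/0.9) = 7.556 servings → $5.67.
sweet potato only: max(275/36, 6.8/0.7) = 9.714 servings → $6.31.
kale only: max(275/92, 6.8/1.8) = 3.778 servings → $2.64.
avocado + broccoli with both tight: 14.18 servings and 1.252 servings → $14.41.
avocado + sweet potato with both tight: 5.943 servings and 6.318 servings → $9.75.
avocado + kale with both tight: 5.83 servings and 2.482 servings → $7.28.
broccoli + sweet potato with both targets exact would need a negative amount; discard.
broccoli + kale: the both-tight solution has a negative serving — not a feasible corner.
sweet potato + kale with both targets exact would need a negative amount; discard.
Cheapest feasible corner: $2.64.

$2.64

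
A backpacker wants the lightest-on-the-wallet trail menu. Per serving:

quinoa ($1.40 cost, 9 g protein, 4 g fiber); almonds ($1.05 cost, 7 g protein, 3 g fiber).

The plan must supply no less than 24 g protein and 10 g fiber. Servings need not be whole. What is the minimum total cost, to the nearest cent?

$3.60

Check every corner: each single food scaled to meet both minima, and each pair solved so both constraints bind.
quinoa only: max(24/9, 10/4) = 2.667 servings → $3.73.
almonds only: max(24/7, 10/3) = 3.429 servings → $3.60.
quinoa + almonds with both targets exact would need a negative amount; discard.
So the least-cost plan costs $3.60.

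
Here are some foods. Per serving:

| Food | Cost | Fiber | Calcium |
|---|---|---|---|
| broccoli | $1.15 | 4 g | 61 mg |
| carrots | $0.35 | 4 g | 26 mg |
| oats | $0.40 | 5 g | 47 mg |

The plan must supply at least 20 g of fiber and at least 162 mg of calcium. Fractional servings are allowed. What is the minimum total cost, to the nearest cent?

broccoli only: max(20/4, 162/61) = 5 servings → $5.75.
carrots only: max(20/4, 162/26) = 6.231 servings → $2.18.
oats only: max(20/5, 162/47) = 4 servings → $1.60.
broccoli + carrots with both tight: 0.9143 servings and 4.086 servings → $2.48.
broccoli + oats: intersection lies outside the first quadrant.
carrots + oats with both tight: 2.241 servings and 2.207 servings → $1.67.
So the least-cost plan costs $1.60.

$1.60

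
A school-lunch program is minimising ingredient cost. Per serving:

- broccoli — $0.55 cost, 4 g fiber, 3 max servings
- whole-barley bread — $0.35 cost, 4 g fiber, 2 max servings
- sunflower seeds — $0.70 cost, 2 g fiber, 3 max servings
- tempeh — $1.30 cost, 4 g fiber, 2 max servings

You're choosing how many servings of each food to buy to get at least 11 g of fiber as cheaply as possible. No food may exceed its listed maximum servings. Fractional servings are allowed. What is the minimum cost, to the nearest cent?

$1.11

Cost per g of fiber: whole-barley bread $0.0875, broccoli $0.1375, tempeh $0.3250, sunflower seeds $0.3500.
Take 2 servings of whole-barley bread: +8.0 g fiber for $0.70 (total $0.70, still need 3.0 g).
Take 0.75 servings of broccoli: +3.0 g fiber for $0.41 (total $1.11, still need 0.0 g).
Filling from the cheapest source first is optimal under one linear minimum: $1.11.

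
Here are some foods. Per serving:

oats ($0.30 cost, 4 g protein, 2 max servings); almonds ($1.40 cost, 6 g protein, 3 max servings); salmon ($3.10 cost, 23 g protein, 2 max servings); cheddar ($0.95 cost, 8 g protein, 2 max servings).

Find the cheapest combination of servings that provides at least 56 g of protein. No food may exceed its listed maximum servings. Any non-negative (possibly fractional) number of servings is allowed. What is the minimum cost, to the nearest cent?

Cost per g of protein: oats $0.0750, cheddar $0.1187, salmon $0.1348, almonds $0.2333.
Take 2 servings of oats: +8.0 g protein for $0.60 (total $0.60, still need 48.0 g).
Take 2 servings of cheddar: +16.0 g protein for $1.90 (total $2.50, still need 32.0 g).
Take 1.391 servings of salmon: +32.0 g protein for $4.31 (total $6.81, still need 0.0 g).
Filling from the cheapest source first is optimal under one linear minimum: $6.81.

$6.81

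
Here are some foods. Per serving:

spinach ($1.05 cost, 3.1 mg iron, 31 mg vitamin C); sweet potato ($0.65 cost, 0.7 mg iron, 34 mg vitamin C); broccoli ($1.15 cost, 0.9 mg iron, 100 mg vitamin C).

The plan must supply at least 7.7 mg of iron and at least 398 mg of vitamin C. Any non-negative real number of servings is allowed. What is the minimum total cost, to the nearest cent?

With two linear requirements the optimum uses one or two foods; enumerate the corners.
spinach only: max(7.7/3.1, 398/31) = 12.84 servings → $13.48.
sweet potato only: max(7.7/0.7, 398/34) = 11.71 servings → $7.61.
broccoli only: max(7.7/0.9, 398/100) = 8.556 servings → $9.84.
spinach + sweet potato: the both-tight solution has a negative serving — not a feasible corner.
spinach + broccoli with both tight: 1.46 servings and 3.527 servings → $5.59.
sweet potato + broccoli with both tight: 10.45 servings and 0.4264 servings → $7.28.
Cheapest feasible corner: $5.59.

$5.59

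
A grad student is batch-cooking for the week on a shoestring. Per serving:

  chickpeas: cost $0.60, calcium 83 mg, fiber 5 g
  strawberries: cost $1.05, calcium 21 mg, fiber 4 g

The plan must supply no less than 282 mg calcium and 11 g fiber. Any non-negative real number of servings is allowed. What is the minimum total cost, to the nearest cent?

$2.04

At the optimum either one food covers both requirements or two foods hit both targets exactly; no other combination can be cheaper.
chickpeas only: max(282/83, 11/5) = 3.398 servings → $2.04.
strawberries only: max(282/21, 11/4) = 13.43 servings → $14.10.
chickpeas + strawberries: the both-tight solution has a negative serving — not a feasible corner.
The minimum over all feasible corners is $2.04.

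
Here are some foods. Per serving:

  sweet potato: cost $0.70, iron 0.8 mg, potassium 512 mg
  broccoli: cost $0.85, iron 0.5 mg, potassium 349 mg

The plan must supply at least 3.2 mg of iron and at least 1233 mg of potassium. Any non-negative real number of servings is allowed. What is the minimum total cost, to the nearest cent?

Two binding constraints pin down two serving amounts, so the optimal mix uses at most two foods. The candidates are each food alone (scaled to the tighter of iron/potassium) and each pair with both constraints tight.
sweet potato only: max(3.2/0.8, 1233/512) = 4 servings → $2.80.
broccoli only: max(3.2/0.5, 1233/349) = 6.4 servings → $5.44.
sweet potato + broccoli: the both-tight solution has a negative serving — not a feasible corner.
The minimum over all feasible corners is $2.80.

$2.80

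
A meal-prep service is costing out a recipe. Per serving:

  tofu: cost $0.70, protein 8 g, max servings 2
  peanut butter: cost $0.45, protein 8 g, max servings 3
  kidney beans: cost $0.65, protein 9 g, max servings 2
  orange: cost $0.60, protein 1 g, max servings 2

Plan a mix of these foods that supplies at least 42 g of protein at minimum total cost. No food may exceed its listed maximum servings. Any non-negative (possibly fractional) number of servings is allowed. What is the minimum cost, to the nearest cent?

Cost per g of protein: peanut butter $0.0563, kidney beans $0.0722, tofu $0.0875, orange $0.6000.
Take 3 servings of peanut butter: +24.0 g protein for $1.35 (total $1.35, still need 18.0 g).
Take 2 servings of kidney beans: +18.0 g protein for $1.30 (total $2.65, still need 0.0 g).
Greedy by cheapest-per-g is optimal for a single linear constraint, so the minimum cost is $2.65.

$2.65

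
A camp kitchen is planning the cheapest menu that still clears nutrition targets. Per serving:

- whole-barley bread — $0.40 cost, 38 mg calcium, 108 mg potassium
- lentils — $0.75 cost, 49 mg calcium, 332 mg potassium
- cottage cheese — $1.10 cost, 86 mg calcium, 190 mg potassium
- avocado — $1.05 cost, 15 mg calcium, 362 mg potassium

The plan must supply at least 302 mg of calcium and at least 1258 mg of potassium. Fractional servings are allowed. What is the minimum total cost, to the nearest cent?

With two linear requirements the optimum uses one or two foods; enumerate the corners.
whole-barley bread only: max(302/38, 1258/108) = 11.65 servings → $4.66.
lentils only: max(302/49, 1258/332) = 6.163 servings → $4.62.
cottage cheese only: max(302/86, 1258/190) = 6.621 servings → $7.28.
avocado only: max(302/15, 1258/362) = 20.13 servings → $21.14.
whole-barley bread + lentils with both tight: 5.273 servings and 2.074 servings → $3.66.
whole-barley bread + cottage cheese: the both-tight solution has a negative serving — not a feasible corner.
whole-barley bread + avocado with both tight: 7.453 servings and 1.251 servings → $4.30.
lentils + cottage cheese with both tight: 2.64 servings and 2.007 servings → $4.19.
lentils + avocado with both targets exact would need a negative amount; discard.
cottage cheese + avocado with both tight: 3.198 servings and 1.796 servings → $5.40.
Cheapest feasible corner: $3.66.

$3.66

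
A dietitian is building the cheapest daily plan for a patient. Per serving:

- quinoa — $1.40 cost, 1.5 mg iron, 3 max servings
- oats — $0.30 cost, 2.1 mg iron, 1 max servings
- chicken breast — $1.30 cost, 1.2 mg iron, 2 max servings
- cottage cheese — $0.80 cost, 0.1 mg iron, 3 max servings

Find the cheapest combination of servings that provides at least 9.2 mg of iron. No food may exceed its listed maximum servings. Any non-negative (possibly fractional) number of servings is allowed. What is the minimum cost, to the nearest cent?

$8.70

Cost per mg of iron: oats $0.1429, quinoa $0.9333, chicken breast $1.0833, cottage cheese $8.0000.
Take 1 serving of oats: +2.1 mg iron for $0.30 (total $0.30, still need 7.1 mg).
Take 3 servings of quinoa: +4.5 mg iron for $4.20 (total $4.50, still need 2.6 mg).
Take 2 servings of chicken breast: +2.4 mg iron for $2.60 (total $7.10, still need 0.2 mg).
Take 2 servings of cottage cheese: +0.2 mg iron for $1.60 (total $8.70, still need 0.0 mg).
Filling from the cheapest source first is optimal under one linear minimum: $8.70.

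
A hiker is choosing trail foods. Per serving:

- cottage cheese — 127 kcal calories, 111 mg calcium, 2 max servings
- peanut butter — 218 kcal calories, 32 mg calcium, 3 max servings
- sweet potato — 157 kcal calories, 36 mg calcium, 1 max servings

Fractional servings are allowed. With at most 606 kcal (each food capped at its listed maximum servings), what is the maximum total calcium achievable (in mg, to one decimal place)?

Calcium per kcal: cottage cheese 0.874, sweet potato 0.2293, peanut butter 0.1468.
Take 2 servings of cottage cheese: uses 254 kcal, +222.0 mg calcium (running total 222.0 mg).
Take 1 serving of sweet potato: uses 157 kcal, +36.0 mg calcium (running total 258.0 mg).
Take 0.8945 servings of peanut butter: uses 195 kcal, +28.6 mg calcium (running total 286.6 mg).
Greedy by best ratio exhausts the calories allowance optimally: 286.6 mg.

286.6 mg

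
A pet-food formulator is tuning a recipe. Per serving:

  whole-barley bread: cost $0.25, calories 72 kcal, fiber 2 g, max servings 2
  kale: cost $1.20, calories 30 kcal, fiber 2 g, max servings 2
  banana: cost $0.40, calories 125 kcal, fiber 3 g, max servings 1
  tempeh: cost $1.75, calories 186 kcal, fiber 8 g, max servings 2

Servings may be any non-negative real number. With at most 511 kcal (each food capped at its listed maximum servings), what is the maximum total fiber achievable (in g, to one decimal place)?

22.2 g

Fiber per kcal: kale 0.06667, tempeh 0.04301, whole-barley bread 0.02778, banana 0.024.
Take 2 servings of kale: uses 60 kcal, +4.0 g fiber (running total 4.0 g).
Take 2 servings of tempeh: uses 372 kcal, +16.0 g fiber (running total 20.0 g).
Take 1.097 servings of whole-barley bread: uses 79 kcal, +2.2 g fiber (running total 22.2 g).
Filling greedily by fiber-per-kcal is optimal for one linear limit, giving 22.2 g.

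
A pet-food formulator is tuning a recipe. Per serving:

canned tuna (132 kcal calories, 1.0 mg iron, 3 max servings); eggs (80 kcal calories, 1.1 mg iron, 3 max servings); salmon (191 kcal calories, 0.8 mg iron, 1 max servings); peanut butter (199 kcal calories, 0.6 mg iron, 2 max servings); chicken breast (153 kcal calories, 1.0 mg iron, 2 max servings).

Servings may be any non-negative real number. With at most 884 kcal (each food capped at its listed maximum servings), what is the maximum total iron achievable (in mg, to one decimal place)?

Iron per kcal: eggs 0.01375, canned tuna 0.007576, chicken breast 0.006536, salmon 0.004188, peanut butter 0.003015.
Take 3 servings of eggs: uses 240 kcal, +3.3 mg iron (running total 3.3 mg).
Take 3 servings of canned tuna: uses 396 kcal, +3.0 mg iron (running total 6.3 mg).
Take 1.621 servings of chicken breast: uses 248 kcal, +1.6 mg iron (running total 7.9 mg).
Greedy by best ratio exhausts the calories allowance optimally: 7.9 mg.

7.9 mg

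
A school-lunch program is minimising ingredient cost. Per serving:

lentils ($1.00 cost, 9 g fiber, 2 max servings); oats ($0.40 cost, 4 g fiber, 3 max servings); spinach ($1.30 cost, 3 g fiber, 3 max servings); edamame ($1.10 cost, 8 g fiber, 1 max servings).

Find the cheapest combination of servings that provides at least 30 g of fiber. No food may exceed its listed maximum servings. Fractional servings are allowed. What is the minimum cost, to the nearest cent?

Cost per g of fiber: oats $0.1000, lentils $0.1111, edamame $0.1375, spinach $0.4333.
Take 3 servings of oats: +12.0 g fiber for $1.20 (total $1.20, still need 18.0 g).
Take 2 servings of lentils: +18.0 g fiber for $2.00 (total $3.20, still need 0.0 g).
Filling from the cheapest source first is optimal under one linear minimum: $3.20.

$3.20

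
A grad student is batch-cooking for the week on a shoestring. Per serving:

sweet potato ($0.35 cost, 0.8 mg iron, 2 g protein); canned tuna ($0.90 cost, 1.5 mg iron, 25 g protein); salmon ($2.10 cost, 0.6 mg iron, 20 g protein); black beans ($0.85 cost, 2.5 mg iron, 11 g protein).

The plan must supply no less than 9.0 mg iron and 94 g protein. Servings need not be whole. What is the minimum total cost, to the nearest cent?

This is a tiny linear program; its minimum lies at a vertex of the feasible set. List the vertices and price them.
sweet potato only: max(9.0/0.8, 94/2) = 47 servings → $16.45.
canned tuna only: max(9.0/1.5, 94/25) = 6 servings → $5.40.
salmon only: max(9.0/0.6, 94/20) = 15 servings → $31.50.
black beans only: max(9.0/2.5, 94/11) = 8.545 servings → $7.26.
sweet potato + canned tuna with both tight: 4.941 servings and 3.365 servings → $4.76.
sweet potato + salmon with both tight: 8.351 servings and 3.865 servings → $11.04.
sweet potato + black beans: the both-tight solution has a negative serving — not a feasible corner.
canned tuna + salmon: the both-tight solution has a negative serving — not a feasible corner.
canned tuna + black beans with both tight: 2.957 servings and 1.826 servings → $4.21.
salmon + black beans with both tight: 3.134 servings and 2.848 servings → $9.00.
The minimum over all feasible corners is $4.21.

$4.21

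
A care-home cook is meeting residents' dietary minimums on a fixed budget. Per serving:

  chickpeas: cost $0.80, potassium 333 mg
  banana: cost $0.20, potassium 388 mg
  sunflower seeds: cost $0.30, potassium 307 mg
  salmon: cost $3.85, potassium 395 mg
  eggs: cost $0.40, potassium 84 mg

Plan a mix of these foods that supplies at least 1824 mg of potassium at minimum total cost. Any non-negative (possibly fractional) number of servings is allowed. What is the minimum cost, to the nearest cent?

$0.94

Cost per mg of potassium: banana $0.0005, sunflower seeds $0.0010, chickpeas $0.0024, eggs $0.0048, salmon $0.0097.
With no serving limits, use only banana: 1824 mg / 388 mg = 4.701 servings × $0.20 = $0.94.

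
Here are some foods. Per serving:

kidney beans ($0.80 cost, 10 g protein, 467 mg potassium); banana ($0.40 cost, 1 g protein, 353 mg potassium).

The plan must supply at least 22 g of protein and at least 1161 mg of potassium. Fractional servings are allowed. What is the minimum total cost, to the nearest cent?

Check every corner: each single food scaled to meet both minima, and each pair solved so both constraints bind.
kidney beans only: max(22/10, 1161/467) = 2.486 servings → $1.99.
banana only: max(22/1, 1161/353) = 22 servings → $8.80.
kidney beans + banana with both tight: 2.156 servings and 0.4362 servings → $1.90.
The minimum over all feasible corners is $1.90.

$1.90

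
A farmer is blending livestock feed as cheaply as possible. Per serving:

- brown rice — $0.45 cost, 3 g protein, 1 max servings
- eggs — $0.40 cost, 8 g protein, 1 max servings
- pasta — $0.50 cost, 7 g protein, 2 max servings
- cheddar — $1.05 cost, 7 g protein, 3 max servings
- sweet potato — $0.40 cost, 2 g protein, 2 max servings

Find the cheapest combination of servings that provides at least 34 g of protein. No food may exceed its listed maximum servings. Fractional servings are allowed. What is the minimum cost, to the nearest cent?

$3.20

Cost per g of protein: eggs $0.0500, pasta $0.0714, brown rice $0.1500, cheddar $0.1500, sweet potato $0.2000.
Take 1 serving of eggs: +8.0 g protein for $0.40 (total $0.40, still need 26.0 g).
Take 2 servings of pasta: +14.0 g protein for $1.00 (total $1.40, still need 12.0 g).
Take 1 serving of brown rice: +3.0 g protein for $0.45 (total $1.85, still need 9.0 g).
Take 1.286 servings of cheddar: +9.0 g protein for $1.35 (total $3.20, still need 0.0 g).
Filling from the cheapest source first is optimal under one linear minimum: $3.20.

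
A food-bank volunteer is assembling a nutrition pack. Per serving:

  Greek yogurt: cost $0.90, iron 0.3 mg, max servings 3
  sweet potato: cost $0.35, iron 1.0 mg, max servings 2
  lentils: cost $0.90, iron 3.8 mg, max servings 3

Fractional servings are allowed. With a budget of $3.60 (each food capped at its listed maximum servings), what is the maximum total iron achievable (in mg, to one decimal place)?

Iron per dollar: lentils 4.222, sweet potato 2.857, Greek yogurt 0.3333.
Take 3 servings of lentils: spends $2.70, +11.4 mg iron (running total 11.4 mg).
Take 2 servings of sweet potato: spends $0.70, +2.0 mg iron (running total 13.4 mg).
Take 0.2222 servings of Greek yogurt: spends $0.20, +0.1 mg iron (running total 13.5 mg).
Filling greedily by iron-per-dollar is optimal for one linear limit, giving 13.5 mg.

13.5 mg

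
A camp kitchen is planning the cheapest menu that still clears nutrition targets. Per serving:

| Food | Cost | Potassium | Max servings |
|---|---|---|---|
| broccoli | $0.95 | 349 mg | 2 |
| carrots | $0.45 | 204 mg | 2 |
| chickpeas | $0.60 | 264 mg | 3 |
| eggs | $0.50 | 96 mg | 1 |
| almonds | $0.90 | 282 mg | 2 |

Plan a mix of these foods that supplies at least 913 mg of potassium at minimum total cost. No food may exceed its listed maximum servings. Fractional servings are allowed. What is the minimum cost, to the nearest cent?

$2.05

Cost per mg of potassium: carrots $0.0022, chickpeas $0.0023, broccoli $0.0027, almonds $0.0032, eggs $0.0052.
Take 2 servings of carrots: +408.0 mg potassium for $0.90 (total $0.90, still need 505.0 mg).
Take 1.913 servings of chickpeas: +505.0 mg potassium for $1.15 (total $2.05, still need 0.0 mg).
Greedy by cheapest-per-mg is optimal for a single linear constraint, so the minimum cost is $2.05.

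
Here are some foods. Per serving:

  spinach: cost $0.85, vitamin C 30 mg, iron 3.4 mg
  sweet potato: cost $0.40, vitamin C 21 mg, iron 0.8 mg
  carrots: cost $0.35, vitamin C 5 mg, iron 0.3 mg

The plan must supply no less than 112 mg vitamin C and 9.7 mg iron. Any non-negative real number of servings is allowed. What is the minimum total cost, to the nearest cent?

$2.80

Compare the cost at each extreme point of the feasible region.
spinach only: max(112/30, 9.7/3.4) = 3.733 servings → $3.17.
sweet potato only: max(112/21, 9.7/0.8) = 12.12 servings → $4.85.
carrots only: max(112/5, 9.7/0.3) = 32.33 servings → $11.32.
spinach + sweet potato with both tight: 2.407 servings and 1.895 servings → $2.80.
spinach + carrots with both tight: 1.863 servings and 11.22 servings → $5.51.
sweet potato + carrots with both targets exact would need a negative amount; discard.
The minimum over all feasible corners is $2.80.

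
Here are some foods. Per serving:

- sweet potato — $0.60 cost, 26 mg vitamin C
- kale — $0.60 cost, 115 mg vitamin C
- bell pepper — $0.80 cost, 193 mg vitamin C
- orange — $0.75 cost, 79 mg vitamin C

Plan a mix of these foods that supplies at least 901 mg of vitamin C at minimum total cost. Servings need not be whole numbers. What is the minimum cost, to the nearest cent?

Cost per mg of vitamin C: bell pepper $0.0041, kale $0.0052, orange $0.0095, sweet potato $0.0231.
With no serving limits, use only bell pepper: 901 mg / 193 mg = 4.668 servings × $0.80 = $3.73.

$3.73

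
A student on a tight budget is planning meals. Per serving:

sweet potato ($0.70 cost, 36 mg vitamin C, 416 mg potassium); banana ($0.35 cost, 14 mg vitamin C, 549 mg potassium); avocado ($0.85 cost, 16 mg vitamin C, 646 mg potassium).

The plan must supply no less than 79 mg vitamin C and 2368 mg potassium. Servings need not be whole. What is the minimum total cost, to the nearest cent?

$1.83

The cheapest plan sits at a corner of the feasible region — with two constraints it uses at most two foods.
sweet potato only: max(79/36, 2368/416) = 5.692 servings → $3.98.
banana only: max(79/14, 2368/549) = 5.643 servings → $1.98.
avocado only: max(79/16, 2368/646) = 4.938 servings → $4.20.
sweet potato + banana with both tight: 0.7331 servings and 3.758 servings → $1.83.
sweet potato + avocado with both tight: 0.7919 servings and 3.156 servings → $3.24.
banana + avocado with both targets exact would need a negative amount; discard.
The minimum over all feasible corners is $1.83.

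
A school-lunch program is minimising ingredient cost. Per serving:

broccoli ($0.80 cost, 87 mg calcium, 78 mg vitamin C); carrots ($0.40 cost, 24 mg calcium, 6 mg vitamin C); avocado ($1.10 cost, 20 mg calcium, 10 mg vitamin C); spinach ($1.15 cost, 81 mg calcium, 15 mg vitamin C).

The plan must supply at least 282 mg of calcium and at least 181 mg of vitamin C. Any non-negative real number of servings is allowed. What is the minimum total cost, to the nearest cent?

$2.59

This is a tiny linear program; its minimum lies at a vertex of the feasible set. List the vertices and price them.
broccoli only: max(282/87, 181/78) = 3.241 servings → $2.59.
carrots only: max(282/24, 181/6) = 30.17 servings → $12.07.
avocado only: max(282/20, 181/10) = 18.1 servings → $19.91.
spinach only: max(282/81, 181/15) = 12.07 servings → $13.88.
broccoli + carrots with both tight: 1.964 servings and 4.629 servings → $3.42.
broccoli + avocado with both tight: 1.159 servings and 9.057 servings → $10.89.
broccoli + spinach with both tight: 2.081 servings and 1.247 servings → $3.10.
carrots + avocado: the both-tight solution has a negative serving — not a feasible corner.
carrots + spinach: the both-tight solution has a negative serving — not a feasible corner.
avocado + spinach: intersection lies outside the first quadrant.
The minimum over all feasible corners is $2.59.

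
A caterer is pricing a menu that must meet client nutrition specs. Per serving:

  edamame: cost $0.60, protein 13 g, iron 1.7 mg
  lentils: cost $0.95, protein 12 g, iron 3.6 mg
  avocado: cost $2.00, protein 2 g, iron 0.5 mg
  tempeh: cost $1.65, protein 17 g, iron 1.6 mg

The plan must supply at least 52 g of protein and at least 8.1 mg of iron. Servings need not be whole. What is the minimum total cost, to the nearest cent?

$2.65

edamame only: max(52/13, 8.1/1.7) = 4.765 servings → $2.86.
lentils only: max(52/12, 8.1/3.6) = 4.333 servings → $4.12.
avocado only: max(52/2, 8.1/0.5) = 26 servings → $52.00.
tempeh only: max(52/17, 8.1/1.6) = 5.062 servings → $8.35.
edamame + lentils with both tight: 3.409 servings and 0.6402 servings → $2.65.
edamame + avocado with both tight: 3.161 servings and 5.452 servings → $12.80.
edamame + tempeh: the both-tight solution has a negative serving — not a feasible corner.
lentils + avocado: intersection lies outside the first quadrant.
lentils + tempeh with both tight: 1.298 servings and 2.143 servings → $4.77.
avocado + tempeh with both tight: 10.28 servings and 1.849 servings → $23.62.
The minimum over all feasible corners is $2.65.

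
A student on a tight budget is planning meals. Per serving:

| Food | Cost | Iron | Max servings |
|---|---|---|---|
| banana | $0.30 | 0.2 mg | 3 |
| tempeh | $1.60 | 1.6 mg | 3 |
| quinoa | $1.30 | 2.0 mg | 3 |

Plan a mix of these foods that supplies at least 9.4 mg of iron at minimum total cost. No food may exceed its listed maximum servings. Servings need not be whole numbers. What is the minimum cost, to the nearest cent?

$7.30

Cost per mg of iron: quinoa $0.6500, tempeh $1.0000, banana $1.5000.
Take 3 servings of quinoa: +6.0 mg iron for $3.90 (total $3.90, still need 3.4 mg).
Take 2.125 servings of tempeh: +3.4 mg iron for $3.40 (total $7.30, still need 0.0 mg).
Greedy by cheapest-per-mg is optimal for a single linear constraint, so the minimum cost is $7.30.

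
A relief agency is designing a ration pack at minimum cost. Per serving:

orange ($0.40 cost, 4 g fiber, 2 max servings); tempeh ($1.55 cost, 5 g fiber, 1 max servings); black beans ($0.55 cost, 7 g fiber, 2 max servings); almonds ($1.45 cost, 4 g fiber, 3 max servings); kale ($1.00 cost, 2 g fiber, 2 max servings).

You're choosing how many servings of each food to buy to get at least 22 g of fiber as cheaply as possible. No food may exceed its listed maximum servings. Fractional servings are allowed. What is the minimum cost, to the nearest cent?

$1.90

Cost per g of fiber: black beans $0.0786, orange $0.1000, tempeh $0.3100, almonds $0.3625, kale $0.5000.
Take 2 servings of black beans: +14.0 g fiber for $1.10 (total $1.10, still need 8.0 g).
Take 2 servings of orange: +8.0 g fiber for $0.80 (total $1.90, still need 0.0 g).
Filling from the cheapest source first is optimal under one linear minimum: $1.90.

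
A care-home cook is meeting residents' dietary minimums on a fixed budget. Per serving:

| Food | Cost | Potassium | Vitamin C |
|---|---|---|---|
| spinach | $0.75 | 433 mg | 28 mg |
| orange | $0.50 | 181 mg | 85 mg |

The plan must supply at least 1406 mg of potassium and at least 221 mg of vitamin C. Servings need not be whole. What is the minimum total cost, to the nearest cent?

With two linear requirements the optimum uses one or two foods; enumerate the corners.
spinach only: max(1406/433, 221/28) = 7.893 servings → $5.92.
orange only: max(1406/181, 221/85) = 7.768 servings → $3.88.
spinach + orange with both tight: 2.505 servings and 1.775 servings → $2.77.
The minimum over all feasible corners is $2.77.

$2.77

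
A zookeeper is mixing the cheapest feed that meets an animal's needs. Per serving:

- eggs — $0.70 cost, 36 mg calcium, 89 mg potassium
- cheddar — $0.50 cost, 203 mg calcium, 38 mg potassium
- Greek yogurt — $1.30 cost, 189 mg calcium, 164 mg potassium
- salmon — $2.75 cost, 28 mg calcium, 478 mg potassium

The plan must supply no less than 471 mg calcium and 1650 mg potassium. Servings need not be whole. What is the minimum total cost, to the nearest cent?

$10.02

The cheapest plan sits at a corner of the feasible region — with two constraints it uses at most two foods.
eggs only: max(471/36, 1650/89) = 18.54 servings → $12.98.
cheddar only: max(471/203, 1650/38) = 43.42 servings → $21.71.
Greek yogurt only: max(471/189, 1650/164) = 10.06 servings → $13.08.
salmon only: max(471/28, 1650/478) = 16.82 servings → $46.26.
eggs + cheddar: intersection lies outside the first quadrant.
eggs + Greek yogurt: the both-tight solution has a negative serving — not a feasible corner.
eggs + salmon with both tight: 12.16 servings and 1.188 servings → $11.78.
cheddar + Greek yogurt with both targets exact would need a negative amount; discard.
cheddar + salmon with both tight: 1.865 servings and 3.304 servings → $10.02.
Greek yogurt + salmon with both tight: 2.087 servings and 2.736 servings → $10.24.
The minimum over all feasible corners is $10.02.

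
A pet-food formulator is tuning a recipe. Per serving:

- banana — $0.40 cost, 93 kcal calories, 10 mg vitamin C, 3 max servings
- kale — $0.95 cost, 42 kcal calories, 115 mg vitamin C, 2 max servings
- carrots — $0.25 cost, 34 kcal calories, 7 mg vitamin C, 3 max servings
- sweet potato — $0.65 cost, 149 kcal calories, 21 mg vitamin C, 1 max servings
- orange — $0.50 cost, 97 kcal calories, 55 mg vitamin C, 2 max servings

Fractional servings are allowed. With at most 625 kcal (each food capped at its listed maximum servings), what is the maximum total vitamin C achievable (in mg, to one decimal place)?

392.3 mg

Vitamin C per kcal: kale 2.738, orange 0.567, carrots 0.2059, sweet potato 0.1409, banana 0.1075.
Take 2 servings of kale: uses 84 kcal, +230.0 mg vitamin C (running total 230.0 mg).
Take 2 servings of orange: uses 194 kcal, +110.0 mg vitamin C (running total 340.0 mg).
Take 3 servings of carrots: uses 102 kcal, +21.0 mg vitamin C (running total 361.0 mg).
Take 1 serving of sweet potato: uses 149 kcal, +21.0 mg vitamin C (running total 382.0 mg).
Take 1.032 servings of banana: uses 96 kcal, +10.3 mg vitamin C (running total 392.3 mg).
Greedy by best ratio exhausts the calories allowance optimally: 392.3 mg.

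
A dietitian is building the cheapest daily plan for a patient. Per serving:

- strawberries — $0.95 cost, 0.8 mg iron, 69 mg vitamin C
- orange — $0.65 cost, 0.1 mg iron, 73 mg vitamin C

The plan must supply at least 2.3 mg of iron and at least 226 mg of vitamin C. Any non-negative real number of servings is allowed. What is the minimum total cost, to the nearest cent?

Two binding constraints pin down two serving amounts, so the optimal mix uses at most two foods. The candidates are each food alone (scaled to the tighter of iron/vitamin C) and each pair with both constraints tight.
strawberries only: max(2.3/0.8, 226/69) = 3.275 servings → $3.11.
orange only: max(2.3/0.1, 226/73) = 23 servings → $14.95.
strawberries + orange with both tight: 2.821 servings and 0.4291 servings → $2.96.
Cheapest feasible corner: $2.96.

$2.96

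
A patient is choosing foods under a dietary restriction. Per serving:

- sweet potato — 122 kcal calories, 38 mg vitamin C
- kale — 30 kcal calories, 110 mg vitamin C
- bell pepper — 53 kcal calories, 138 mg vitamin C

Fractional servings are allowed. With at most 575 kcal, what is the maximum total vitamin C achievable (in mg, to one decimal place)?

Vitamin C per kcal: kale 3.667, bell pepper 2.604, sweet potato 0.3115.
With no serving limits, spend the whole calories allowance on kale: 575 kcal / 30 kcal × 110 mg = 2108.3 mg.

2108.3 mg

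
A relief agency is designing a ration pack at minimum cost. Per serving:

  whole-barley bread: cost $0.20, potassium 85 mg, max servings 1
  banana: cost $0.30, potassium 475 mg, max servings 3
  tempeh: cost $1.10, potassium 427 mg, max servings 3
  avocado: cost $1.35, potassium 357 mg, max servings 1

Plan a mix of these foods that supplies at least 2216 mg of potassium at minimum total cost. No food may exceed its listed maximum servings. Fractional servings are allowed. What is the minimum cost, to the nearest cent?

$2.92

Cost per mg of potassium: banana $0.0006, whole-barley bread $0.0024, tempeh $0.0026, avocado $0.0038.
Take 3 servings of banana: +1425.0 mg potassium for $0.90 (total $0.90, still need 791.0 mg).
Take 1 serving of whole-barley bread: +85.0 mg potassium for $0.20 (total $1.10, still need 706.0 mg).
Take 1.653 servings of tempeh: +706.0 mg potassium for $1.82 (total $2.92, still need 0.0 mg).
Filling from the cheapest source first is optimal under one linear minimum: $2.92.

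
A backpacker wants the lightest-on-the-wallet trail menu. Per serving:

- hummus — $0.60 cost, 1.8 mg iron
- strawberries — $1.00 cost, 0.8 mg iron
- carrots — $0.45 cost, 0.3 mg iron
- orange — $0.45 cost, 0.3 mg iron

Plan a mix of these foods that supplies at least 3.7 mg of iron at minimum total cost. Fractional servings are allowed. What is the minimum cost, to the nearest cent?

$1.23

Cost per mg of iron: hummus $0.3333, strawberries $1.2500, carrots $1.5000, orange $1.5000.
With no serving limits, use only hummus: 3.7 mg / 1.8 mg = 2.056 servings × $0.60 = $1.23.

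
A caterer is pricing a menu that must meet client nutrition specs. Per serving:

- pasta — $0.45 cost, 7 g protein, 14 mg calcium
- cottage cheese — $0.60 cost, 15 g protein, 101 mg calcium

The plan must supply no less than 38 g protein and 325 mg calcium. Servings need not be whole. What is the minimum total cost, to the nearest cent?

At the optimum either one food covers both requirements or two foods hit both targets exactly; no other combination can be cheaper.
pasta only: max(38/7, 325/14) = 23.21 servings → $10.45.
cottage cheese only: max(38/15, 325/101) = 3.218 servings → $1.93.
pasta + cottage cheese: intersection lies outside the first quadrant.
So the least-cost plan costs $1.93.

$1.93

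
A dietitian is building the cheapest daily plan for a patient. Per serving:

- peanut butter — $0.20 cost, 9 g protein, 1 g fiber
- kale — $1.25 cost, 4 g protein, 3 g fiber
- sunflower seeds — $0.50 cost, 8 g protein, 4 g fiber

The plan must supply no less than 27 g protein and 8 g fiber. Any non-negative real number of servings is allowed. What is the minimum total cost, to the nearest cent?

$1.12

An LP optimum is at a vertex; with two nutrient constraints at most two foods are used. Check each candidate.
peanut butter only: max(27/9, 8/1) = 8 servings → $1.60.
kale only: max(27/4, 8/3) = 6.75 servings → $8.44.
sunflower seeds only: max(27/8, 8/4) = 3.375 servings → $1.69.
peanut butter + kale with both tight: 2.13 servings and 1.957 servings → $2.87.
peanut butter + sunflower seeds with both tight: 1.571 servings and 1.607 servings → $1.12.
kale + sunflower seeds with both targets exact would need a negative amount; discard.
The minimum over all feasible corners is $1.12.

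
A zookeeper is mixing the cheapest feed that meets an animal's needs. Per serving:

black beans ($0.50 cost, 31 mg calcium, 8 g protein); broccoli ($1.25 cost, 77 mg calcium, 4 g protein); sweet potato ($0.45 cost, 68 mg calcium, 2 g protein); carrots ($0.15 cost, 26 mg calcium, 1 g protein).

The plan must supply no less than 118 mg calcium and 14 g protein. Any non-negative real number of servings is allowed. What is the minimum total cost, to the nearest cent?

$1.13

Compare the cost at each extreme point of the feasible region.
black beans only: max(118/31, 14/8) = 3.806 servings → $1.90.
broccoli only: max(118/77, 14/4) = 3.5 servings → $4.38.
sweet potato only: max(118/68, 14/2) = 7 servings → $3.15.
carrots only: max(118/26, 14/1) = 14 servings → $2.10.
black beans + broccoli with both tight: 1.232 servings and 1.037 servings → $1.91.
black beans + sweet potato with both tight: 1.485 servings and 1.058 servings → $1.22.
black beans + carrots with both tight: 1.39 servings and 2.881 servings → $1.13.
broccoli + sweet potato: intersection lies outside the first quadrant.
broccoli + carrots: the both-tight solution has a negative serving — not a feasible corner.
sweet potato + carrots: the both-tight solution has a negative serving — not a feasible corner.
Cheapest feasible corner: $1.13.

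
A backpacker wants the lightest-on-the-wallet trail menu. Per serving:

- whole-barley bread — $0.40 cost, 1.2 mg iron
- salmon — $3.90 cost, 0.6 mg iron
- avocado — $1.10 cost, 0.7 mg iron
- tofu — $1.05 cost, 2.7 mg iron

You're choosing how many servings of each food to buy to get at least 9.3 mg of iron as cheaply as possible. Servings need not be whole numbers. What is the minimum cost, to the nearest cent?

Cost per mg of iron: whole-barley bread $0.3333, tofu $0.3889, avocado $1.5714, salmon $6.5000.
With no serving limits, use only whole-barley bread: 9.3 mg / 1.2 mg = 7.75 servings × $0.40 = $3.10.

$3.10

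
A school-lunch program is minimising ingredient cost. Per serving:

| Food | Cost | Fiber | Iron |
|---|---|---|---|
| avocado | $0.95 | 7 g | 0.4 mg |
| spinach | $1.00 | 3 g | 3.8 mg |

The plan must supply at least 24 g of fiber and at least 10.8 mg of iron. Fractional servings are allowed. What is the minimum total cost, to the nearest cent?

$4.80

For a min-cost LP with two ≥-constraints, a basic feasible solution has at most two positive variables.
avocado only: max(24/7, 10.8/0.4) = 27 servings → $25.65.
spinach only: max(24/3, 10.8/3.8) = 8 servings → $8.00.
avocado + spinach with both tight: 2.315 servings and 2.598 servings → $4.80.
The minimum over all feasible corners is $4.80.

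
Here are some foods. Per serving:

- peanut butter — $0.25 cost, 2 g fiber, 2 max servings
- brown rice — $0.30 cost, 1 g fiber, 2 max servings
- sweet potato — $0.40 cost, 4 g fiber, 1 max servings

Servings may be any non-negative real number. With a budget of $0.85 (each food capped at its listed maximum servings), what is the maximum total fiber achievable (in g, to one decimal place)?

Fiber per dollar: sweet potato 10, peanut butter 8, brown rice 3.333.
Take 1 serving of sweet potato: spends $0.40, +4.0 g fiber (running total 4.0 g).
Take 1.8 servings of peanut butter: spends $0.45, +3.6 g fiber (running total 7.6 g).
Greedy by best ratio exhausts the cost allowance optimally: 7.6 g.

7.6 g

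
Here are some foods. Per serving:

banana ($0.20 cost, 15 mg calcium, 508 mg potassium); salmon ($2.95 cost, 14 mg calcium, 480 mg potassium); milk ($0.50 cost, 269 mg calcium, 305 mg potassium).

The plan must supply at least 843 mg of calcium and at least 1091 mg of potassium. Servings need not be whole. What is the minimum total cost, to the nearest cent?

$1.61

A basic optimal solution has at most two foods positive. Try each food alone and each pair with both targets met exactly.
banana only: max(843/15, 1091/508) = 56.2 servings → $11.24.
salmon only: max(843/14, 1091/480) = 60.21 servings → $177.63.
milk only: max(843/269, 1091/305) = 3.577 servings → $1.79.
banana + salmon: the both-tight solution has a negative serving — not a feasible corner.
banana + milk with both tight: 0.2753 servings and 3.118 servings → $1.61.
salmon + milk with both tight: 0.2913 servings and 3.119 servings → $2.42.
So the least-cost plan costs $1.61.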